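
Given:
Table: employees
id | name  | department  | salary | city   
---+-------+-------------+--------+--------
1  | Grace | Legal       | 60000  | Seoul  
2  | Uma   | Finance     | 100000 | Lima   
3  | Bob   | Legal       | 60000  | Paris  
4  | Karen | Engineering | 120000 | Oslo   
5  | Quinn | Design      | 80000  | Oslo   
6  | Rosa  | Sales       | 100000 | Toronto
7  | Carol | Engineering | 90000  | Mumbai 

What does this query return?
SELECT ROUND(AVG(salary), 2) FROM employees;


SUM(salary) = 610000
COUNT = 7
ROUND(AVG, 2) = ROUND(610000 / 7, 2) = 87142.86

87142.86


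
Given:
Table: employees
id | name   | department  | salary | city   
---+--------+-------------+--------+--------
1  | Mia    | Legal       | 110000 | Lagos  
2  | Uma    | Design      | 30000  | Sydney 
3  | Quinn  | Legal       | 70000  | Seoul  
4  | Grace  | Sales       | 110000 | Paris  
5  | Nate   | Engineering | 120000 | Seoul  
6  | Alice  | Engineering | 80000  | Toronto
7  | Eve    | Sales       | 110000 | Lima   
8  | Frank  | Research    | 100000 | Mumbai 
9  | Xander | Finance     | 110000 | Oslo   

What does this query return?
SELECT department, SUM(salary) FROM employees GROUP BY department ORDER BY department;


Summing salary within each department:
  Design: 30000 = 30000
  Engineering: 120000 + 80000 = 200000
  Finance: 110000 = 110000
  Legal: 110000 + 70000 = 180000
  Research: 100000 = 100000
  Sales: 110000 + 110000 = 220000


6 groups:
Design, 30000
Engineering, 200000
Finance, 110000
Legal, 180000
Research, 100000
Sales, 220000


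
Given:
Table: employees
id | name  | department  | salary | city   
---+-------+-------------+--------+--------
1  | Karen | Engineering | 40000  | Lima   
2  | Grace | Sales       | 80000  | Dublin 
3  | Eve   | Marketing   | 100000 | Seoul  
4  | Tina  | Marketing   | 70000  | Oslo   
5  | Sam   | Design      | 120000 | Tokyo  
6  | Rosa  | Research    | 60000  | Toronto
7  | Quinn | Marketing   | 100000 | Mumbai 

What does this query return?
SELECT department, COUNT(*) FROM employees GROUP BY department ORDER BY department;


Assigning each row to its department group:
  Karen -> Engineering
  Grace -> Sales
  Eve -> Marketing
  Tina -> Marketing
  Sam -> Design
  Rosa -> Research
  Quinn -> Marketing


5 groups:
Design, 1
Engineering, 1
Marketing, 3
Research, 1
Sales, 1


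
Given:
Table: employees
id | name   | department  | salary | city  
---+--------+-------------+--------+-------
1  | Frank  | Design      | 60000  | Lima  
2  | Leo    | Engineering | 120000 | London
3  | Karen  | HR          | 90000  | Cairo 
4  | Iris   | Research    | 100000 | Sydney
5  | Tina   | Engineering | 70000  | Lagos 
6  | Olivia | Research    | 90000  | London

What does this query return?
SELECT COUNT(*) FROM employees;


COUNT(*) counts all rows

6


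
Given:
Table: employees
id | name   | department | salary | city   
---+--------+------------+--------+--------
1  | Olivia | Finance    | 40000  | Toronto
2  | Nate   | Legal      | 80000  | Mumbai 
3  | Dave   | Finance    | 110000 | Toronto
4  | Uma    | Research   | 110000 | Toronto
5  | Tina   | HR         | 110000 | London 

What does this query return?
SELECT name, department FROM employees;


Projecting columns: name, department

5 rows:
Olivia, Finance
Nate, Legal
Dave, Finance
Uma, Research
Tina, HR


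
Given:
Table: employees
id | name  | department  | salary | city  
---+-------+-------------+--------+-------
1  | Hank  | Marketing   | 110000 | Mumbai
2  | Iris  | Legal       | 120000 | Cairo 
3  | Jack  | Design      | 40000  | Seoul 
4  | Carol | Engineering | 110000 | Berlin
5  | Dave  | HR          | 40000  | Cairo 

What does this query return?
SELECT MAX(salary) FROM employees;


Salaries: 110000, 120000, 40000, 110000, 40000
MAX = 120000

120000


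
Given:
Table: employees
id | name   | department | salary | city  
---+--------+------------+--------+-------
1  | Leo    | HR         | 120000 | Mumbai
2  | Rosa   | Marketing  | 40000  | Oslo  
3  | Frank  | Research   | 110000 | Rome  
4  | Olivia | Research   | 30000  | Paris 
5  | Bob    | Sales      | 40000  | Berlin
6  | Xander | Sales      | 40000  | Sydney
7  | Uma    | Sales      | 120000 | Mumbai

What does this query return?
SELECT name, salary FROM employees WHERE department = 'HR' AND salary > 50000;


Filtering: department = 'HR' AND salary > 50000
Matching: 1 rows

1 rows:
Leo, 120000


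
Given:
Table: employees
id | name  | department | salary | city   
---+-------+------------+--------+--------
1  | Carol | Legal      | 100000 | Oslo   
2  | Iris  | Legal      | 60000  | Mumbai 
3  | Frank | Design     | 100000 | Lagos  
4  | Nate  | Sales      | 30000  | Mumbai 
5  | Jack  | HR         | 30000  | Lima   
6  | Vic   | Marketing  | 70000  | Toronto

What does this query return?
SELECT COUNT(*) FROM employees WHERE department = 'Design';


Counting rows where department = 'Design'
  Frank -> MATCH


1


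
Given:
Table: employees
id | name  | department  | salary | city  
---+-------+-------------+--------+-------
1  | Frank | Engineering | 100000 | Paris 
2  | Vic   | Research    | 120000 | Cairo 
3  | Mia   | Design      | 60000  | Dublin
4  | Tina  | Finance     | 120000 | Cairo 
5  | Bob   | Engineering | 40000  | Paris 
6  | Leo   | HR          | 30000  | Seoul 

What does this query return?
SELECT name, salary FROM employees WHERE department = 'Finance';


Filtering: department = 'Finance'
Matching rows: 1

1 rows:
Tina, 120000


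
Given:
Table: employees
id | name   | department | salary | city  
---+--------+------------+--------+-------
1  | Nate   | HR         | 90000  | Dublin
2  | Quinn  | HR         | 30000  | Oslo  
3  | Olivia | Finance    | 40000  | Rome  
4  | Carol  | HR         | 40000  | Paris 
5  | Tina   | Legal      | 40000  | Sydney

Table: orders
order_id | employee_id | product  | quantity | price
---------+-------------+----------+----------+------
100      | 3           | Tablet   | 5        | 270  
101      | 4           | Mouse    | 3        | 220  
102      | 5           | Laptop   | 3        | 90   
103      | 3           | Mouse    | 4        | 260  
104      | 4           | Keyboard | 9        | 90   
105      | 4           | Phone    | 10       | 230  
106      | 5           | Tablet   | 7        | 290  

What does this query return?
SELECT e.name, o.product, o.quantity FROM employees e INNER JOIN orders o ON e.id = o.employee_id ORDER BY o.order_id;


Joining employees.id = orders.employee_id:
  employee Olivia (id=3) -> order Tablet
  employee Carol (id=4) -> order Mouse
  employee Tina (id=5) -> order Laptop
  employee Olivia (id=3) -> order Mouse
  employee Carol (id=4) -> order Keyboard
  employee Carol (id=4) -> order Phone
  employee Tina (id=5) -> order Tablet


7 rows:
Olivia, Tablet, 5
Carol, Mouse, 3
Tina, Laptop, 3
Olivia, Mouse, 4
Carol, Keyboard, 9
Carol, Phone, 10
Tina, Tablet, 7


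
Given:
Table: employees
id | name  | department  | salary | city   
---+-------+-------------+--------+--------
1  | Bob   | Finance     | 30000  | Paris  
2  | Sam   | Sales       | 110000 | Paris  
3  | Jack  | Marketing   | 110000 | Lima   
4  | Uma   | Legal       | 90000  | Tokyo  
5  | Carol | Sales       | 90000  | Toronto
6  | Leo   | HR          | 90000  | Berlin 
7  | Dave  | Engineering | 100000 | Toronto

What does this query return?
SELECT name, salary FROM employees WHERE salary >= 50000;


Filtering: salary >= 50000
Matching: 6 rows

6 rows:
Sam, 110000
Jack, 110000
Uma, 90000
Carol, 90000
Leo, 90000
Dave, 100000


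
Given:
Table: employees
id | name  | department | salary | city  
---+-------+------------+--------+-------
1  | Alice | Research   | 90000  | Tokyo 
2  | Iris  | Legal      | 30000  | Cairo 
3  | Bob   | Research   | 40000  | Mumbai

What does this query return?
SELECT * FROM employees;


SELECT * returns all 3 rows with all columns

3 rows:
1, Alice, Research, 90000, Tokyo
2, Iris, Legal, 30000, Cairo
3, Bob, Research, 40000, Mumbai


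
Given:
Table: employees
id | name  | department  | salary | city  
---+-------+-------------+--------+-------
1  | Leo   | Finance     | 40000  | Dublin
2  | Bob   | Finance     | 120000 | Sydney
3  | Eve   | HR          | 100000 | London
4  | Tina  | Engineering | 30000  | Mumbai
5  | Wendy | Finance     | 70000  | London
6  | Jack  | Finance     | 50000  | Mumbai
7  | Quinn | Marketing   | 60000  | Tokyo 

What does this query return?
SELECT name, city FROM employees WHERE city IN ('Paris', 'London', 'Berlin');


Filtering: city IN ('Paris', 'London', 'Berlin')
Matching: 2 rows

2 rows:
Eve, London
Wendy, London


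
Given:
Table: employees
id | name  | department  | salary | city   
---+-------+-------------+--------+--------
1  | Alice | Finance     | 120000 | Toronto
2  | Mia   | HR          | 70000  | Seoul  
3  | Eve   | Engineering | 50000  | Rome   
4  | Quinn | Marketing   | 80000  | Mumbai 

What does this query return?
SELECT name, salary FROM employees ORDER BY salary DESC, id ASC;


Sorting by salary DESC, then id ASC for ties

4 rows:
Alice, 120000
Quinn, 80000
Mia, 70000
Eve, 50000


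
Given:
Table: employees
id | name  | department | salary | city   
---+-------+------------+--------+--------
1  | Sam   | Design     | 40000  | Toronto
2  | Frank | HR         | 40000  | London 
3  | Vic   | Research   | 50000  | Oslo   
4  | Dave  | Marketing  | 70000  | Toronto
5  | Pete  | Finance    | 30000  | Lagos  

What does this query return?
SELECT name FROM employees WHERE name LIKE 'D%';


LIKE 'D%' matches names starting with 'D'
Matching: 1

1 rows:
Dave


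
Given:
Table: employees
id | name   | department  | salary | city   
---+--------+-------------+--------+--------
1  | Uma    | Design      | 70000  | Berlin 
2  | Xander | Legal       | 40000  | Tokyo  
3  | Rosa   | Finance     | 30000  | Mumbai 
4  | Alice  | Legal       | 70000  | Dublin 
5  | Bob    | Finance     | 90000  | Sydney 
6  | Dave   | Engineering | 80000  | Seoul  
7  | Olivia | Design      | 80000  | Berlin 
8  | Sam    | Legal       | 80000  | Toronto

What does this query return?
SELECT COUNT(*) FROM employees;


COUNT(*) counts all rows

8


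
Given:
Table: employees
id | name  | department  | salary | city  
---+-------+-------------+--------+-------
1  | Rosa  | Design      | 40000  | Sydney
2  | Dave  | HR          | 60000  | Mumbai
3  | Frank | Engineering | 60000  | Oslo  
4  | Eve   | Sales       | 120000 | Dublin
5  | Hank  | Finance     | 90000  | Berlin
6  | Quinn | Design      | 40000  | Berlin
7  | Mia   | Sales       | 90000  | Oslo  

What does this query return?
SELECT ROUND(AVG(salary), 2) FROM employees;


SUM(salary) = 500000
COUNT = 7
ROUND(AVG, 2) = ROUND(500000 / 7, 2) = 71428.57

71428.57


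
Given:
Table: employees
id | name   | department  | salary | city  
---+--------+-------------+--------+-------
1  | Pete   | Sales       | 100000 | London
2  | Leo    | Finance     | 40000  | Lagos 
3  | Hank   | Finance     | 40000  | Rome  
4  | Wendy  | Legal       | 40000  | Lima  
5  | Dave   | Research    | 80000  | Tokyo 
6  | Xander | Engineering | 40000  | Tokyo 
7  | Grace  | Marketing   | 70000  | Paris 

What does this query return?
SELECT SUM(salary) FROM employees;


SUM(salary) = 100000 + 40000 + 40000 + 40000 + 80000 + 40000 + 70000 = 410000

410000


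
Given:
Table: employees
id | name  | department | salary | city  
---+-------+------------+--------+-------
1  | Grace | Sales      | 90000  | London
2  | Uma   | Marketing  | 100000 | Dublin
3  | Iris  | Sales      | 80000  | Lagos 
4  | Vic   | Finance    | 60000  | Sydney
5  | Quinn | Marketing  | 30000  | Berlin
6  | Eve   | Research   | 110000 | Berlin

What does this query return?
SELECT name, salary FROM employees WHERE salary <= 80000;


Filtering: salary <= 80000
Matching: 3 rows

3 rows:
Iris, 80000
Vic, 60000
Quinn, 30000


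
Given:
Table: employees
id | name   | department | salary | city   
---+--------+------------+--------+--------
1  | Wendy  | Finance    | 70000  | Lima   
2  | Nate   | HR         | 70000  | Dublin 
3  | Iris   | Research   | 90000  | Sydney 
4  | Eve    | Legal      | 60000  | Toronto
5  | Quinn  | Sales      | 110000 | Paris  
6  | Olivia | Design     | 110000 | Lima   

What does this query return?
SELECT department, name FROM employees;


Projecting columns: department, name

6 rows:
Finance, Wendy
HR, Nate
Research, Iris
Legal, Eve
Sales, Quinn
Design, Olivia


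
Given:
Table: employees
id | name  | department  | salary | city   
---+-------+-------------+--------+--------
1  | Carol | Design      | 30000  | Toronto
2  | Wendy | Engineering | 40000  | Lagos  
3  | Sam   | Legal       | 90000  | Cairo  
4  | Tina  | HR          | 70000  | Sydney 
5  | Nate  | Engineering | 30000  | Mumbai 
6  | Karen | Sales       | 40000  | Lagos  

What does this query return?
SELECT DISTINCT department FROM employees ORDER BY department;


All 'department' values (row order): Design, Engineering, Legal, HR, Engineering, Sales
Removing duplicates leaves 5 unique value(s).

5 values:
Design
Engineering
HR
Legal
Sales


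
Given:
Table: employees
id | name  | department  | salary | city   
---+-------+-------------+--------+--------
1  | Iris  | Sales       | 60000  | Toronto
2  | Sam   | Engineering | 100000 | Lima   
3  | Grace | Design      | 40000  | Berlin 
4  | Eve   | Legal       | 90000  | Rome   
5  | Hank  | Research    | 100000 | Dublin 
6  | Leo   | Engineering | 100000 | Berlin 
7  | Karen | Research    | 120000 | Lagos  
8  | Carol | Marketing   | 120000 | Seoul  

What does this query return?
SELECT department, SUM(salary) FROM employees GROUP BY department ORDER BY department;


Summing salary within each department:
  Design: 40000 = 40000
  Engineering: 100000 + 100000 = 200000
  Legal: 90000 = 90000
  Marketing: 120000 = 120000
  Research: 100000 + 120000 = 220000
  Sales: 60000 = 60000


6 groups:
Design, 40000
Engineering, 200000
Legal, 90000
Marketing, 120000
Research, 220000
Sales, 60000


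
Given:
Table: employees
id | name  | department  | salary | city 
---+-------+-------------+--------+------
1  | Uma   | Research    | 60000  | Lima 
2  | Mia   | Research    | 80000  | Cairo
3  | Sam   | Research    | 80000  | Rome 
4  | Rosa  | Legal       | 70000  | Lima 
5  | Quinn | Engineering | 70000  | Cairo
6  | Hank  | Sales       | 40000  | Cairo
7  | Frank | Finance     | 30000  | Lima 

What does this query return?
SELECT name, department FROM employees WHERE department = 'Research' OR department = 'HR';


Filtering: department = 'Research' OR 'HR'
Matching: 3 rows

3 rows:
Uma, Research
Mia, Research
Sam, Research


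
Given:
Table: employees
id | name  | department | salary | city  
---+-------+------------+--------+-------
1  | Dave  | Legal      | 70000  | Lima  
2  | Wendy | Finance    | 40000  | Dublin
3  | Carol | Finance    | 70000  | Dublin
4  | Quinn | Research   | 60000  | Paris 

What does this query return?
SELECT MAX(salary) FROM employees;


Salaries: 70000, 40000, 70000, 60000
MAX = 70000

70000


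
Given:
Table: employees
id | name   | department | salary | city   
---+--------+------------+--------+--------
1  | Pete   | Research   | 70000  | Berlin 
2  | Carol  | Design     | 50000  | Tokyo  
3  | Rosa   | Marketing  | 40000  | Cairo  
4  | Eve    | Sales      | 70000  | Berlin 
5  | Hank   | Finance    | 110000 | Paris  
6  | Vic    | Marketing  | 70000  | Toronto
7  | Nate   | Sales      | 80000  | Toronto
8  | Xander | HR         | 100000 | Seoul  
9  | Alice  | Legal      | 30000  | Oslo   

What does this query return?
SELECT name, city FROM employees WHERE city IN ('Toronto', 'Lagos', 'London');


Filtering: city IN ('Toronto', 'Lagos', 'London')
Matching: 2 rows

2 rows:
Vic, Toronto
Nate, Toronto


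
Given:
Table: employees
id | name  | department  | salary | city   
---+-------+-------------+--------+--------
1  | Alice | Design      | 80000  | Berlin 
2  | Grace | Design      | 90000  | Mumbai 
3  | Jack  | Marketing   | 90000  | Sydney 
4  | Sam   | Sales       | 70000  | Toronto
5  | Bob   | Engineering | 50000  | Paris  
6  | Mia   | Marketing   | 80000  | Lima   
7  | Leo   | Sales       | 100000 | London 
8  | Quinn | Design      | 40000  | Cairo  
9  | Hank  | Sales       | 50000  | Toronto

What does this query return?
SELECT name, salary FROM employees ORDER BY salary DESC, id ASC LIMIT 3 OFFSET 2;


Sort by salary DESC (id ASC tiebreak), then skip 2 and take 3
Rows 3 through 5

3 rows:
Jack, 90000
Alice, 80000
Mia, 80000


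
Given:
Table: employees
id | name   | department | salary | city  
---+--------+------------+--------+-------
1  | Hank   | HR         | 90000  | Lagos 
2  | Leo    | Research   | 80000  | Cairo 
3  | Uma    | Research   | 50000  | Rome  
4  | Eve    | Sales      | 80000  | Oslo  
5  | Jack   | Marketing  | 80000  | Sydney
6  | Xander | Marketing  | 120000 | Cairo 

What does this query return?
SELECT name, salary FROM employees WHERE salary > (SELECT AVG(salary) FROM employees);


Subquery: AVG(salary) = 83333.33
Filtering: salary > 83333.33
  Hank (90000) -> MATCH
  Xander (120000) -> MATCH


2 rows:
Hank, 90000
Xander, 120000


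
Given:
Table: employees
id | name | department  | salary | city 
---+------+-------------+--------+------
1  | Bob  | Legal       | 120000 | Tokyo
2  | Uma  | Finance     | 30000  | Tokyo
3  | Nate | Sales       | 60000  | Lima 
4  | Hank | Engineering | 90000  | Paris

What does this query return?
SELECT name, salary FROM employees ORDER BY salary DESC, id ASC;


Sorting by salary DESC, then id ASC for ties

4 rows:
Bob, 120000
Hank, 90000
Nate, 60000
Uma, 30000


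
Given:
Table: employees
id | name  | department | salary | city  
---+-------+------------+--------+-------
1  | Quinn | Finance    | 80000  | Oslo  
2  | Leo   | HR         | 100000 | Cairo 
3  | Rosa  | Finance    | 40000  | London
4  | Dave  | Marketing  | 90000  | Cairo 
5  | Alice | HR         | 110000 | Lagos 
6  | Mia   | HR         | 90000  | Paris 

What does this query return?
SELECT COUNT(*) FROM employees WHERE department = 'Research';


Counting rows where department = 'Research'


0


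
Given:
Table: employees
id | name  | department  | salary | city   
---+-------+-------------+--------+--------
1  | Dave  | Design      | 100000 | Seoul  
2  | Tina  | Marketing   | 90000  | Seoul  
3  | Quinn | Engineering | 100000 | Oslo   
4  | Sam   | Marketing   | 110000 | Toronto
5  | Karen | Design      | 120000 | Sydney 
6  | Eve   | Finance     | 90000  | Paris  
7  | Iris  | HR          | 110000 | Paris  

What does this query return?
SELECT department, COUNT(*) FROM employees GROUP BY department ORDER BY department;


Assigning each row to its department group:
  Dave -> Design
  Tina -> Marketing
  Quinn -> Engineering
  Sam -> Marketing
  Karen -> Design
  Eve -> Finance
  Iris -> HR


5 groups:
Design, 2
Engineering, 1
Finance, 1
HR, 1
Marketing, 2


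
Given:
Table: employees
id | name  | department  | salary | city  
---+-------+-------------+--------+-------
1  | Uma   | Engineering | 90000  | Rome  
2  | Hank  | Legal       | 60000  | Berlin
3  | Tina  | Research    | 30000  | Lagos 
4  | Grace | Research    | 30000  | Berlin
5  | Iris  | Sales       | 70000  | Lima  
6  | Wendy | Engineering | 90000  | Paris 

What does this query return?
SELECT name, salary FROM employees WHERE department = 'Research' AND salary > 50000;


Filtering: department = 'Research' AND salary > 50000
Matching: 0 rows

Empty result set (0 rows)


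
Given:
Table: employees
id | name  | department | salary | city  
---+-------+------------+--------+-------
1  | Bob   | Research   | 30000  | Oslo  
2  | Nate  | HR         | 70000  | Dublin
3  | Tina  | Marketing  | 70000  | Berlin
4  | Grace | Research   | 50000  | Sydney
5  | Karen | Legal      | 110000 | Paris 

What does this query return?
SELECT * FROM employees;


SELECT * returns all 5 rows with all columns

5 rows:
1, Bob, Research, 30000, Oslo
2, Nate, HR, 70000, Dublin
3, Tina, Marketing, 70000, Berlin
4, Grace, Research, 50000, Sydney
5, Karen, Legal, 110000, Paris


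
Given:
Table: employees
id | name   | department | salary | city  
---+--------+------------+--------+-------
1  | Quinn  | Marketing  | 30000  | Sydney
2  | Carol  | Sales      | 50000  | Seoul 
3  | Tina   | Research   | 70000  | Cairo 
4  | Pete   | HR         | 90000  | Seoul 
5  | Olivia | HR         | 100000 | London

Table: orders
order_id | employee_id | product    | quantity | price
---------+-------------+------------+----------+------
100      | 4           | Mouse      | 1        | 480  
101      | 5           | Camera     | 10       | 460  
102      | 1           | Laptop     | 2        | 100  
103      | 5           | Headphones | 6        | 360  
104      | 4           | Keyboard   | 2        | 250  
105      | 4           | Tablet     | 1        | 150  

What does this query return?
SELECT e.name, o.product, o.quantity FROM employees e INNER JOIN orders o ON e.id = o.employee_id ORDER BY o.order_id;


Joining employees.id = orders.employee_id:
  employee Pete (id=4) -> order Mouse
  employee Olivia (id=5) -> order Camera
  employee Quinn (id=1) -> order Laptop
  employee Olivia (id=5) -> order Headphones
  employee Pete (id=4) -> order Keyboard
  employee Pete (id=4) -> order Tablet


6 rows:
Pete, Mouse, 1
Olivia, Camera, 10
Quinn, Laptop, 2
Olivia, Headphones, 6
Pete, Keyboard, 2
Pete, Tablet, 1


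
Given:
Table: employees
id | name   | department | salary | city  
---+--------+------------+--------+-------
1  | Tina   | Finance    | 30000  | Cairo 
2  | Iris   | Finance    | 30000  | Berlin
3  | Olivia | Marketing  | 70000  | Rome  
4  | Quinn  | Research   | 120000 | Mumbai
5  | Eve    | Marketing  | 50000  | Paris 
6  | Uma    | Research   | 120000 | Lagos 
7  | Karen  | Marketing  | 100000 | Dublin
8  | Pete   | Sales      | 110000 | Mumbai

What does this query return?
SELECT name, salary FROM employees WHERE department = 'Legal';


Filtering: department = 'Legal'
Matching rows: 0

Empty result set (0 rows)


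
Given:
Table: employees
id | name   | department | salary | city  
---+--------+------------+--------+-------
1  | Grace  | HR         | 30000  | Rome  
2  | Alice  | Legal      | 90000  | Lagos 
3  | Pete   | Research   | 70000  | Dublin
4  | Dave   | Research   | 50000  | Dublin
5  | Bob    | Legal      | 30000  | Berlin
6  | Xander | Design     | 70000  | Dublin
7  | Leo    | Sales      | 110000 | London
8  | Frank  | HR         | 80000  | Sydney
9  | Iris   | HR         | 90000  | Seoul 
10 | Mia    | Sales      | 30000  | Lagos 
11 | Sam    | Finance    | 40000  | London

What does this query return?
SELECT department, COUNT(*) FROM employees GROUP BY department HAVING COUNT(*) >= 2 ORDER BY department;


Groups with count >= 2:
  HR: 3 -> PASS
  Legal: 2 -> PASS
  Research: 2 -> PASS
  Sales: 2 -> PASS
  Design: 1 -> filtered out
  Finance: 1 -> filtered out


4 groups:
HR, 3
Legal, 2
Research, 2
Sales, 2


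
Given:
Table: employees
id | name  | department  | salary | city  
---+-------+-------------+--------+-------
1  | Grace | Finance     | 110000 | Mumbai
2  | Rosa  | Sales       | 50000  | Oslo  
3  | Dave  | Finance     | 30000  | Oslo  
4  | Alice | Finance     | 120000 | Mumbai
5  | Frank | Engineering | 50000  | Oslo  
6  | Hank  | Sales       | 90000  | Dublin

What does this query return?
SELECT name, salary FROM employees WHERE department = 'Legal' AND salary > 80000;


Filtering: department = 'Legal' AND salary > 80000
Matching: 0 rows

Empty result set (0 rows)


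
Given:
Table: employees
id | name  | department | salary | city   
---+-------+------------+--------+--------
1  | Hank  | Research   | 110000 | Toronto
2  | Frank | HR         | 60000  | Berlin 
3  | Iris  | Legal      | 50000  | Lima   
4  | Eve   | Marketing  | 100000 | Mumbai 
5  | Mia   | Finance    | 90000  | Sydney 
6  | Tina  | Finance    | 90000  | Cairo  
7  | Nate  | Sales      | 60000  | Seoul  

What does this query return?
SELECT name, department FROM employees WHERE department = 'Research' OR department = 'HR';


Filtering: department = 'Research' OR 'HR'
Matching: 2 rows

2 rows:
Hank, Research
Frank, HR


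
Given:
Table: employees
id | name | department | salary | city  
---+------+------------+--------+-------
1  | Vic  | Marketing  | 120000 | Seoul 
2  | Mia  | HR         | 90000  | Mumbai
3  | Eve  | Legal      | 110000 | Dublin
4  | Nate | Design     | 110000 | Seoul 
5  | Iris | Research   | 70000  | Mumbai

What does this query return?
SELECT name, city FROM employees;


Projecting columns: name, city

5 rows:
Vic, Seoul
Mia, Mumbai
Eve, Dublin
Nate, Seoul
Iris, Mumbai


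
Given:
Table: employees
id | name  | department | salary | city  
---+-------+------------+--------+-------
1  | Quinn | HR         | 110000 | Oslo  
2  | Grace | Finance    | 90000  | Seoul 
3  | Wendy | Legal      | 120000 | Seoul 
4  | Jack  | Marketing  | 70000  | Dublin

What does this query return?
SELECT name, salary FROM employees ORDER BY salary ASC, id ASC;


Sorting by salary ASC, then id ASC for ties

4 rows:
Jack, 70000
Grace, 90000
Quinn, 110000
Wendy, 120000


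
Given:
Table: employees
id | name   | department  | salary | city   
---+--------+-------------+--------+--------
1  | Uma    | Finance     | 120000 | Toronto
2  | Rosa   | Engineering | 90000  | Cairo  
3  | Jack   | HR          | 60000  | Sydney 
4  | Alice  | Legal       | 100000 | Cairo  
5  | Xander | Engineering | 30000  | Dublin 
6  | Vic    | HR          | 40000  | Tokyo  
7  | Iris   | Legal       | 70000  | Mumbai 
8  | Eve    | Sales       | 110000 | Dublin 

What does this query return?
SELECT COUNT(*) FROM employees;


COUNT(*) counts all rows

8


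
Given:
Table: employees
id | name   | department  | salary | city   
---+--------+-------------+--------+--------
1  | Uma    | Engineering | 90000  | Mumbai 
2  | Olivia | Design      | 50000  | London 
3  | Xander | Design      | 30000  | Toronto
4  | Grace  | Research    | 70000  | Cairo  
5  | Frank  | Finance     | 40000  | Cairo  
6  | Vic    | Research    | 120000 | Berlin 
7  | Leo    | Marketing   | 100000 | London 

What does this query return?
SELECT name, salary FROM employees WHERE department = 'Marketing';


Filtering: department = 'Marketing'
Matching rows: 1

1 rows:
Leo, 100000


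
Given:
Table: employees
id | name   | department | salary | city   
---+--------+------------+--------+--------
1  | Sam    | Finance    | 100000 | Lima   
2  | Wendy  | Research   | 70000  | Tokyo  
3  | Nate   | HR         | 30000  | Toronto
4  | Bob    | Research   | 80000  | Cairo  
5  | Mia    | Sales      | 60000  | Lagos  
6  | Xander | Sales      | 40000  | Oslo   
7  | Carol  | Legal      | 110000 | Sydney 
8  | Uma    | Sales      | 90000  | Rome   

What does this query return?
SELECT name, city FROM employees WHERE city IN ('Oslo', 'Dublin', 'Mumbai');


Filtering: city IN ('Oslo', 'Dublin', 'Mumbai')
Matching: 1 rows

1 rows:
Xander, Oslo


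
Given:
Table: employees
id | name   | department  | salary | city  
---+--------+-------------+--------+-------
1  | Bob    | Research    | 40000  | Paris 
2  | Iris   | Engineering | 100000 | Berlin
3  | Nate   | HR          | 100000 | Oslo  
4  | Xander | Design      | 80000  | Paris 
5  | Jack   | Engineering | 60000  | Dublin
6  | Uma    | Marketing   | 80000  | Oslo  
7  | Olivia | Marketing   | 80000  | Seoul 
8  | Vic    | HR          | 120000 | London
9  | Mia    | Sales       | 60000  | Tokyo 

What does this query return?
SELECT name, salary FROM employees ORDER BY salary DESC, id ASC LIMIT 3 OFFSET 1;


Sort by salary DESC (id ASC tiebreak), then skip 1 and take 3
Rows 2 through 4

3 rows:
Iris, 100000
Nate, 100000
Xander, 80000


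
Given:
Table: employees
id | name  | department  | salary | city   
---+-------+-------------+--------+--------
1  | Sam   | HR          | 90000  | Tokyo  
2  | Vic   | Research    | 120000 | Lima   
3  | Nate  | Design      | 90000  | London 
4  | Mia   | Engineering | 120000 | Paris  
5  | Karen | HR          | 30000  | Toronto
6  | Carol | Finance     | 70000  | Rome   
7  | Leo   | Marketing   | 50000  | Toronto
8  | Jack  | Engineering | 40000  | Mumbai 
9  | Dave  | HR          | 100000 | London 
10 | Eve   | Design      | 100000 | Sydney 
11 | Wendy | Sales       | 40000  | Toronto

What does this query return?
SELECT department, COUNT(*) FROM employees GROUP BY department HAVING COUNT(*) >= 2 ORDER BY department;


Groups with count >= 2:
  Design: 2 -> PASS
  Engineering: 2 -> PASS
  HR: 3 -> PASS
  Finance: 1 -> filtered out
  Marketing: 1 -> filtered out
  Research: 1 -> filtered out
  Sales: 1 -> filtered out


3 groups:
Design, 2
Engineering, 2
HR, 3


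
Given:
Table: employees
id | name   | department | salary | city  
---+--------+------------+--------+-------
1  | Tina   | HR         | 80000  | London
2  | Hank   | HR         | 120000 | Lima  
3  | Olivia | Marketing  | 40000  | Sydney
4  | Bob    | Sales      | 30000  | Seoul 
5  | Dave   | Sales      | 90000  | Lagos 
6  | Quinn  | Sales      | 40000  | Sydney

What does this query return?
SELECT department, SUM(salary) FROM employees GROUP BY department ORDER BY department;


Summing salary within each department:
  HR: 80000 + 120000 = 200000
  Marketing: 40000 = 40000
  Sales: 30000 + 90000 + 40000 = 160000


3 groups:
HR, 200000
Marketing, 40000
Sales, 160000


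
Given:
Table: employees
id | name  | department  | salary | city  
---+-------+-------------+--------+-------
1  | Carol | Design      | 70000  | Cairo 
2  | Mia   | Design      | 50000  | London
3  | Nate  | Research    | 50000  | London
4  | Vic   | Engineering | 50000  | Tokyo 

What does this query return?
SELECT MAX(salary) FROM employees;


Salaries: 70000, 50000, 50000, 50000
MAX = 70000

70000


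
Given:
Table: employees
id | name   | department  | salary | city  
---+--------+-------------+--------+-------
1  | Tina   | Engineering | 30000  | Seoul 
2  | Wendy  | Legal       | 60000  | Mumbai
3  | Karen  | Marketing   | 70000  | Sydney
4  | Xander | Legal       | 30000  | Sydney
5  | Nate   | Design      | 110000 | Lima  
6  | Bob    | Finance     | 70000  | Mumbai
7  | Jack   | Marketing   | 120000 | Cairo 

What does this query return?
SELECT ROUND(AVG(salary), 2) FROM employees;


SUM(salary) = 490000
COUNT = 7
ROUND(AVG, 2) = ROUND(490000 / 7, 2) = 70000.0

70000.0


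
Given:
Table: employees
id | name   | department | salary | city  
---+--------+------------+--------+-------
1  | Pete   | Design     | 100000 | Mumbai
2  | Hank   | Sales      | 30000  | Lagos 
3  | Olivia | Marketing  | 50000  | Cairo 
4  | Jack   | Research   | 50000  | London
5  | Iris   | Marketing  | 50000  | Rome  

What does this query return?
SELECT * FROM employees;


SELECT * returns all 5 rows with all columns

5 rows:
1, Pete, Design, 100000, Mumbai
2, Hank, Sales, 30000, Lagos
3, Olivia, Marketing, 50000, Cairo
4, Jack, Research, 50000, London
5, Iris, Marketing, 50000, Rome


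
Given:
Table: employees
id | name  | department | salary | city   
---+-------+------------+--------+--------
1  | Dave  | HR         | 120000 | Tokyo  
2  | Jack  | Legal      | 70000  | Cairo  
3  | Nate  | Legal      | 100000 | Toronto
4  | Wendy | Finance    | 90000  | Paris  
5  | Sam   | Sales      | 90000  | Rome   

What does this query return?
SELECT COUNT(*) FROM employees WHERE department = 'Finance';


Counting rows where department = 'Finance'
  Wendy -> MATCH


1


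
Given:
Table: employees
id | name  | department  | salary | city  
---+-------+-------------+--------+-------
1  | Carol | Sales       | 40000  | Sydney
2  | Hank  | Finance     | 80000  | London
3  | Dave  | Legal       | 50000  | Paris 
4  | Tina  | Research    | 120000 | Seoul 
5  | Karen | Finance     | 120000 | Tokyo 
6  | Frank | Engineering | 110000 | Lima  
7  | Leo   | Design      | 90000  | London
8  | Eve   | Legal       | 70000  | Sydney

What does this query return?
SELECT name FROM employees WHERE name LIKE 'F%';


LIKE 'F%' matches names starting with 'F'
Matching: 1

1 rows:
Frank


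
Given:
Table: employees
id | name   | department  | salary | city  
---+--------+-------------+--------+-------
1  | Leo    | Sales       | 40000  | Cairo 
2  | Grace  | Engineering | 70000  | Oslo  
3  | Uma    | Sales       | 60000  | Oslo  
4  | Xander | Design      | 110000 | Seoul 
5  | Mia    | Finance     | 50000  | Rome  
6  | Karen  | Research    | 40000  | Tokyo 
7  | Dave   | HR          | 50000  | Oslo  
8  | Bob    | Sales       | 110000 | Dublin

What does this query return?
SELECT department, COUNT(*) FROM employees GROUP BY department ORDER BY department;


Assigning each row to its department group:
  Leo -> Sales
  Grace -> Engineering
  Uma -> Sales
  Xander -> Design
  Mia -> Finance
  Karen -> Research
  Dave -> HR
  Bob -> Sales


6 groups:
Design, 1
Engineering, 1
Finance, 1
HR, 1
Research, 1
Sales, 3


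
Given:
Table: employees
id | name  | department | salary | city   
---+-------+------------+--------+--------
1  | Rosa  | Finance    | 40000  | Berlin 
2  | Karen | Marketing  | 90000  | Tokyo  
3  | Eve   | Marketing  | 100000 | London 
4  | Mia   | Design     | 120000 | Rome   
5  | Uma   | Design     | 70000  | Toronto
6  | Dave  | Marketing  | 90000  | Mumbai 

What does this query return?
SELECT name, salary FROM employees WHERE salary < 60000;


Filtering: salary < 60000
Matching: 1 rows

1 rows:
Rosa, 40000


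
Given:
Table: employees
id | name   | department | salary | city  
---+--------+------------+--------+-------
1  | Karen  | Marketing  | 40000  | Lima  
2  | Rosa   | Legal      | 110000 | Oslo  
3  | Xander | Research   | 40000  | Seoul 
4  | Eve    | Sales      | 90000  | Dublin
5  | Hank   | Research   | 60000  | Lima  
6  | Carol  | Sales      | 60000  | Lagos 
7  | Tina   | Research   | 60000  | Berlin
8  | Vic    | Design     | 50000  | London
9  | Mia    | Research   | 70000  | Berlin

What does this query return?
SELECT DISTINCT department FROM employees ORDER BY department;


All 'department' values (row order): Marketing, Legal, Research, Sales, Research, Sales, Research, Design, Research
Removing duplicates leaves 5 unique value(s).

5 values:
Design
Legal
Marketing
Research
Sales


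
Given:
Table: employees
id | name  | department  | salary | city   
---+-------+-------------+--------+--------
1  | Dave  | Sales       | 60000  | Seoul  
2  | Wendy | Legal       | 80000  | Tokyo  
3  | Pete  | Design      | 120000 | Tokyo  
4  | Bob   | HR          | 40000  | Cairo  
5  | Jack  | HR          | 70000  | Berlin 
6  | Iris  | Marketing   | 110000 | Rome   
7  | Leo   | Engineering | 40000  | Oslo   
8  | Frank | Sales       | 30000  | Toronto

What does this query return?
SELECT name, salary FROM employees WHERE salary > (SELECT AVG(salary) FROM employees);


Subquery: AVG(salary) = 68750.0
Filtering: salary > 68750.0
  Wendy (80000) -> MATCH
  Pete (120000) -> MATCH
  Jack (70000) -> MATCH
  Iris (110000) -> MATCH


4 rows:
Wendy, 80000
Pete, 120000
Jack, 70000
Iris, 110000


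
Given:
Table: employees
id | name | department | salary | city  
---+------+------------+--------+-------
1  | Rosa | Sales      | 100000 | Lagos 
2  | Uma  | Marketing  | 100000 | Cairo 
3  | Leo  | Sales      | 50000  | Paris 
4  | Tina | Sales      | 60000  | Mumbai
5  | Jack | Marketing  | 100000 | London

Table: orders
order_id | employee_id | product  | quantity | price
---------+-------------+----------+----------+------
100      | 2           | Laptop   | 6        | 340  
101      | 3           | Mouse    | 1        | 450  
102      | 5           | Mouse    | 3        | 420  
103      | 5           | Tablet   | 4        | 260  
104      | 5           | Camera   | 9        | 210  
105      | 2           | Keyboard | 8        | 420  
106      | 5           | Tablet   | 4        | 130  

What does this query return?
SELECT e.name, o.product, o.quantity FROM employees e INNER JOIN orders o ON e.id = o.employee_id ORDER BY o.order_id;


Joining employees.id = orders.employee_id:
  employee Uma (id=2) -> order Laptop
  employee Leo (id=3) -> order Mouse
  employee Jack (id=5) -> order Mouse
  employee Jack (id=5) -> order Tablet
  employee Jack (id=5) -> order Camera
  employee Uma (id=2) -> order Keyboard
  employee Jack (id=5) -> order Tablet


7 rows:
Uma, Laptop, 6
Leo, Mouse, 1
Jack, Mouse, 3
Jack, Tablet, 4
Jack, Camera, 9
Uma, Keyboard, 8
Jack, Tablet, 4


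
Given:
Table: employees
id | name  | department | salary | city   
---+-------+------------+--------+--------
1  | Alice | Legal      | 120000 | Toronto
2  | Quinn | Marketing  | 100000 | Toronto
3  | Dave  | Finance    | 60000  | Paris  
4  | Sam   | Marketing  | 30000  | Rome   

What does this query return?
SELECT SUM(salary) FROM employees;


SUM(salary) = 120000 + 100000 + 60000 + 30000 = 310000

310000


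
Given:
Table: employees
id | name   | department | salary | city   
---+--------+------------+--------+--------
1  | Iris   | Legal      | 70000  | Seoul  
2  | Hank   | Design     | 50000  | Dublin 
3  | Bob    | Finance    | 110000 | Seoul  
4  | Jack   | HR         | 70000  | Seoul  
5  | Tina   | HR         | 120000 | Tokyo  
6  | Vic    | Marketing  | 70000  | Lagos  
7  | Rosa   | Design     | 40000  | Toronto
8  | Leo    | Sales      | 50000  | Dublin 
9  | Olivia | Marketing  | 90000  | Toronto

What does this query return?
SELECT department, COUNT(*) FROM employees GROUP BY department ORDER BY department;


Assigning each row to its department group:
  Iris -> Legal
  Hank -> Design
  Bob -> Finance
  Jack -> HR
  Tina -> HR
  Vic -> Marketing
  Rosa -> Design
  Leo -> Sales
  Olivia -> Marketing


6 groups:
Design, 2
Finance, 1
HR, 2
Legal, 1
Marketing, 2
Sales, 1


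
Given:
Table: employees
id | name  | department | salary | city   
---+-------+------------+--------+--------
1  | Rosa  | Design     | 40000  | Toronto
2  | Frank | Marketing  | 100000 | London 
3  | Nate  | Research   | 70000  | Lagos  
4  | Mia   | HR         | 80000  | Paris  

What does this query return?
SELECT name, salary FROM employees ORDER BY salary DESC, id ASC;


Sorting by salary DESC, then id ASC for ties

4 rows:
Frank, 100000
Mia, 80000
Nate, 70000
Rosa, 40000


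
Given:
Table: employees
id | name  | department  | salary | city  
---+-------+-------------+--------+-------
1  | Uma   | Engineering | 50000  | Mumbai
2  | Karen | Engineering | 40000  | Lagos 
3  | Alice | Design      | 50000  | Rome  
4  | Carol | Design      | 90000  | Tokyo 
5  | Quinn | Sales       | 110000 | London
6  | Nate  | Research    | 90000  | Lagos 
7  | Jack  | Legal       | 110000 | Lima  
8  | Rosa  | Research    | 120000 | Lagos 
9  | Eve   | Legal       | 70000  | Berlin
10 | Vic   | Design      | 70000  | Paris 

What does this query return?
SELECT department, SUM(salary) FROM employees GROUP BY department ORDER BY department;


Summing salary within each department:
  Design: 50000 + 90000 + 70000 = 210000
  Engineering: 50000 + 40000 = 90000
  Legal: 110000 + 70000 = 180000
  Research: 90000 + 120000 = 210000
  Sales: 110000 = 110000


5 groups:
Design, 210000
Engineering, 90000
Legal, 180000
Research, 210000
Sales, 110000


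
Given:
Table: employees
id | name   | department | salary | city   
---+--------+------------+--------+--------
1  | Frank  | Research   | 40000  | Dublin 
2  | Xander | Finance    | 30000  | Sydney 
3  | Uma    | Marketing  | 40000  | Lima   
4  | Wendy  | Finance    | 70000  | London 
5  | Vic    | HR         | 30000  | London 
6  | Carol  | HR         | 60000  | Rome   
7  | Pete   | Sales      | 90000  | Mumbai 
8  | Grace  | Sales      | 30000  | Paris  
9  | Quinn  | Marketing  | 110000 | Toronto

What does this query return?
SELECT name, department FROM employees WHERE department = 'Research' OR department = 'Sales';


Filtering: department = 'Research' OR 'Sales'
Matching: 3 rows

3 rows:
Frank, Research
Pete, Sales
Grace, Sales


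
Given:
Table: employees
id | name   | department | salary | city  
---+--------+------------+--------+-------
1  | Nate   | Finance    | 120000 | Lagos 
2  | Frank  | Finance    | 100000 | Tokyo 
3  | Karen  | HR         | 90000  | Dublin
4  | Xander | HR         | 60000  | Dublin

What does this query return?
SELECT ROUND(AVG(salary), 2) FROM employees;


SUM(salary) = 370000
COUNT = 4
ROUND(AVG, 2) = ROUND(370000 / 4, 2) = 92500.0

92500.0
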